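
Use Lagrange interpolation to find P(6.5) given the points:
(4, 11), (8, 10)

Lagrange interpolation formula:
P(x) = Σ yᵢ × Lᵢ(x)
where Lᵢ(x) = Π_{j≠i} (x - xⱼ)/(xᵢ - xⱼ)

L_0(6.5) = (6.5 - 8)/(4 - 8) = 0.375000
L_1(6.5) = (6.5 - 4)/(8 - 4) = 0.625000

P(6.5) = 11×L_0(6.5) + 10×L_1(6.5)
P(6.5) = 10.375000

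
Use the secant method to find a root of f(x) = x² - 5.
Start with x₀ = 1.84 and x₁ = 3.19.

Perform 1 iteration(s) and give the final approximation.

f(x) = x² - 5
x₀ = 1.84, x₁ = 3.19

Secant formula: x_{n+1} = x_n - f(x_n)(x_n - x_{n-1})/(f(x_n) - f(x_{n-1}))

Iteration 1:
  f(1.840000) = -1.614400
  f(3.190000) = 5.176100
  x_2 = 3.190000 - 5.176100×(3.190000 - 1.840000)/(5.176100 - (-1.614400))
       = 2.160954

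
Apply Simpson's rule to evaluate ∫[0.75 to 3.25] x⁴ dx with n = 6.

f(x) = x⁴
a = 0.75, b = 3.25, n = 6
h = (b - a)/n = 0.416667

Simpson's rule: (h/3)[f(x₀) + 4f(x₁) + 2f(x₂) + ... + f(xₙ)]

x_0 = 0.7500, f(x_0) = 0.316406, coefficient = 1
x_1 = 1.1667, f(x_1) = 1.852623, coefficient = 4
x_2 = 1.5833, f(x_2) = 6.284770, coefficient = 2
x_3 = 2.0000, f(x_3) = 16.000000, coefficient = 4
x_4 = 2.4167, f(x_4) = 34.108845, coefficient = 2
x_5 = 2.8333, f(x_5) = 64.445216, coefficient = 4
x_6 = 3.2500, f(x_6) = 111.566406, coefficient = 1

I ≈ (0.416667/3) × 521.861400 = 72.480750
Exact value: 72.470703
Error: 0.010047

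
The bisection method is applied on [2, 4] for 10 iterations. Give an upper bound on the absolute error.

Bisection error bound: |error| ≤ (b-a)/2^n
|error| ≤ (4 - 2)/2^10 = 2/2^10
|error| ≤ 0.0019531250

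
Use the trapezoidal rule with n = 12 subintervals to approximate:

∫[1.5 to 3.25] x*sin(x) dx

f(x) = x*sin(x)
a = 1.5, b = 3.25, n = 12
h = (b - a)/n = 0.145833

Trapezoidal rule: (h/2)[f(x₀) + 2f(x₁) + 2f(x₂) + ... + f(xₙ)]

x_0 = 1.5000, f(x_0) = 1.496242, coefficient = 1
x_1 = 1.6458, f(x_1) = 1.641202, coefficient = 2
x_2 = 1.7917, f(x_2) = 1.748142, coefficient = 2
x_3 = 1.9375, f(x_3) = 1.808684, coefficient = 2
x_4 = 2.0833, f(x_4) = 1.815632, coefficient = 2
x_5 = 2.2292, f(x_5) = 1.763249, coefficient = 2
x_6 = 2.3750, f(x_6) = 1.647502, coefficient = 2
x_7 = 2.5208, f(x_7) = 1.466250, coefficient = 2
x_8 = 2.6667, f(x_8) = 1.219394, coefficient = 2
x_9 = 2.8125, f(x_9) = 0.908956, coefficient = 2
x_10 = 2.9583, f(x_10) = 0.539113, coefficient = 2
x_11 = 3.1042, f(x_11) = 0.116149, coefficient = 2
x_12 = 3.2500, f(x_12) = -0.351634, coefficient = 1

I ≈ (0.145833/2) × 30.493155 = 2.223459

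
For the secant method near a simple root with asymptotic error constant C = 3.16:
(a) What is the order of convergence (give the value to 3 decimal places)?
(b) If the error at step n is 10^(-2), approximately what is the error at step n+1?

(a) Secant method has superlinear convergence with order φ = (1+√5)/2 ≈ 1.618.
    This means |e_{n+1}| ≈ C|e_n|^1.618.

(b) With |e_n| = 10^(-2) and C = 3.16:
    |e_{n+1}| ≈ 3.16 × (10^(-2))^1.618 = 3.16 × 10^(-3.24)

(a) ≈ 1.618 (golden ratio); (b) |e_{n+1}| ≈ 1.835e-03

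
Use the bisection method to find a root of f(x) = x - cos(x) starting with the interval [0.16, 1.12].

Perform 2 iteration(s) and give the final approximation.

f(x) = x - cos(x)
Initial interval: [0.16, 1.12]

Iteration 1:
  c_1 = (0.160000 + 1.120000)/2 = 0.640000
  f(c_1) = f(0.640000) = -0.162096
  f(a) × f(c) ≥ 0, new interval: [0.640000, 1.120000]
Iteration 2:
  c_2 = (0.640000 + 1.120000)/2 = 0.880000
  f(c_2) = f(0.880000) = 0.242849
  f(a) × f(c) < 0, new interval: [0.640000, 0.880000]

After 2 iteration(s), the approximation is c_2 = 0.880000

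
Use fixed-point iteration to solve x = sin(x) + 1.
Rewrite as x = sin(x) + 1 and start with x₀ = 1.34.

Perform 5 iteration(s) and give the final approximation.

Equation: x = sin(x) + 1
Fixed-point form: x = sin(x) + 1
x₀ = 1.34

x_1 = g(1.340000) = 1.973485
x_2 = g(1.973485) = 1.920011
x_3 = g(1.920011) = 1.939642
x_4 = g(1.939642) = 1.932744
x_5 = g(1.932744) = 1.935209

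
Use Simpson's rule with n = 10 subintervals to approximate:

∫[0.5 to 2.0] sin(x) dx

f(x) = sin(x)
a = 0.5, b = 2.0, n = 10
h = (b - a)/n = 0.150000

Simpson's rule: (h/3)[f(x₀) + 4f(x₁) + 2f(x₂) + ... + f(xₙ)]

x_0 = 0.5000, f(x_0) = 0.479426, coefficient = 1
x_1 = 0.6500, f(x_1) = 0.605186, coefficient = 4
x_2 = 0.8000, f(x_2) = 0.717356, coefficient = 2
x_3 = 0.9500, f(x_3) = 0.813416, coefficient = 4
x_4 = 1.1000, f(x_4) = 0.891207, coefficient = 2
x_5 = 1.2500, f(x_5) = 0.948985, coefficient = 4
x_6 = 1.4000, f(x_6) = 0.985450, coefficient = 2
x_7 = 1.5500, f(x_7) = 0.999784, coefficient = 4
x_8 = 1.7000, f(x_8) = 0.991665, coefficient = 2
x_9 = 1.8500, f(x_9) = 0.961275, coefficient = 4
x_10 = 2.0000, f(x_10) = 0.909297, coefficient = 1

I ≈ (0.150000/3) × 25.874661 = 1.293733
Exact value: 1.293729
Error: 0.000004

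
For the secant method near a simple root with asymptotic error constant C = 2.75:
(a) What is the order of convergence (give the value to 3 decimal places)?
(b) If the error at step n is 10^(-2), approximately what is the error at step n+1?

(a) Secant method has superlinear convergence with order φ = (1+√5)/2 ≈ 1.618.
    This means |e_{n+1}| ≈ C|e_n|^1.618.

(b) With |e_n| = 10^(-2) and C = 2.75:
    |e_{n+1}| ≈ 2.75 × (10^(-2))^1.618 = 2.75 × 10^(-3.24)

(a) ≈ 1.618 (golden ratio); (b) |e_{n+1}| ≈ 1.597e-03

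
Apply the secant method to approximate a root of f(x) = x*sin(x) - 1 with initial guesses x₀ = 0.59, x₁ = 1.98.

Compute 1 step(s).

f(x) = x*sin(x) - 1
x₀ = 0.59, x₁ = 1.98

Secant formula: x_{n+1} = x_n - f(x_n)(x_n - x_{n-1})/(f(x_n) - f(x_{n-1}))

Iteration 1:
  f(0.590000) = -0.671747
  f(1.980000) = 0.816527
  x_2 = 1.980000 - 0.816527×(1.980000 - 0.590000)/(0.816527 - (-0.671747))
       = 1.217390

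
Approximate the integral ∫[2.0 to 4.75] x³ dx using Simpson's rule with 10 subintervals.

f(x) = x³
a = 2.0, b = 4.75, n = 10
h = (b - a)/n = 0.275000

Simpson's rule: (h/3)[f(x₀) + 4f(x₁) + 2f(x₂) + ... + f(xₙ)]

x_0 = 2.0000, f(x_0) = 8.000000, coefficient = 1
x_1 = 2.2750, f(x_1) = 11.774547, coefficient = 4
x_2 = 2.5500, f(x_2) = 16.581375, coefficient = 2
x_3 = 2.8250, f(x_3) = 22.545266, coefficient = 4
x_4 = 3.1000, f(x_4) = 29.791000, coefficient = 2
x_5 = 3.3750, f(x_5) = 38.443359, coefficient = 4
x_6 = 3.6500, f(x_6) = 48.627125, coefficient = 2
x_7 = 3.9250, f(x_7) = 60.467078, coefficient = 4
x_8 = 4.2000, f(x_8) = 74.088000, coefficient = 2
x_9 = 4.4750, f(x_9) = 89.614672, coefficient = 4
x_10 = 4.7500, f(x_10) = 107.171875, coefficient = 1

I ≈ (0.275000/3) × 1344.726562 = 123.266602
Exact value: 123.266602
Error: 0.000000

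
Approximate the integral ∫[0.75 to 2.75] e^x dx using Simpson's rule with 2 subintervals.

f(x) = e^x
a = 0.75, b = 2.75, n = 2
h = (b - a)/n = 1.000000

Simpson's rule: (h/3)[f(x₀) + 4f(x₁) + 2f(x₂) + ... + f(xₙ)]

x_0 = 0.7500, f(x_0) = 2.117000, coefficient = 1
x_1 = 1.7500, f(x_1) = 5.754603, coefficient = 4
x_2 = 2.7500, f(x_2) = 15.642632, coefficient = 1

I ≈ (1.000000/3) × 40.778043 = 13.592681
Exact value: 13.525632
Error: 0.067049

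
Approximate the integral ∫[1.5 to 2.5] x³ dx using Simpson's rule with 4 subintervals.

f(x) = x³
a = 1.5, b = 2.5, n = 4
h = (b - a)/n = 0.250000

Simpson's rule: (h/3)[f(x₀) + 4f(x₁) + 2f(x₂) + ... + f(xₙ)]

x_0 = 1.5000, f(x_0) = 3.375000, coefficient = 1
x_1 = 1.7500, f(x_1) = 5.359375, coefficient = 4
x_2 = 2.0000, f(x_2) = 8.000000, coefficient = 2
x_3 = 2.2500, f(x_3) = 11.390625, coefficient = 4
x_4 = 2.5000, f(x_4) = 15.625000, coefficient = 1

I ≈ (0.250000/3) × 102.000000 = 8.500000
Exact value: 8.500000
Error: 0.000000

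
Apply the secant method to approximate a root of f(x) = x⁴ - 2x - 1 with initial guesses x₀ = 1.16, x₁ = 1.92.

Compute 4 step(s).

f(x) = x⁴ - 2x - 1
x₀ = 1.16, x₁ = 1.92

Secant formula: x_{n+1} = x_n - f(x_n)(x_n - x_{n-1})/(f(x_n) - f(x_{n-1}))

Iteration 1:
  f(1.160000) = -1.509361
  f(1.920000) = 8.749545
  x_2 = 1.920000 - 8.749545×(1.920000 - 1.160000)/(8.749545 - (-1.509361))
       = 1.271816
Iteration 2:
  f(1.920000) = 8.749545
  f(1.271816) = -0.927272
  x_3 = 1.271816 - (-0.927272)×(1.271816 - 1.920000)/(-0.927272 - 8.749545)
       = 1.333928
Iteration 3:
  f(1.271816) = -0.927272
  f(1.333928) = -0.501720
  x_4 = 1.333928 - (-0.501720)×(1.333928 - 1.271816)/(-0.501720 - (-0.927272))
       = 1.407157
Iteration 4:
  f(1.333928) = -0.501720
  f(1.407157) = 0.106444
  x_5 = 1.407157 - 0.106444×(1.407157 - 1.333928)/(0.106444 - (-0.501720))
       = 1.394340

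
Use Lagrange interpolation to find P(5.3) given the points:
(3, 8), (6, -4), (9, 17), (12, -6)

Lagrange interpolation formula:
P(x) = Σ yᵢ × Lᵢ(x)
where Lᵢ(x) = Π_{j≠i} (x - xⱼ)/(xᵢ - xⱼ)

L_0(5.3) = (5.3 - 6)/(3 - 6) × (5.3 - 9)/(3 - 9) × (5.3 - 12)/(3 - 12) = 0.107117
L_1(5.3) = (5.3 - 3)/(6 - 3) × (5.3 - 9)/(6 - 9) × (5.3 - 12)/(6 - 12) = 1.055870
L_2(5.3) = (5.3 - 3)/(9 - 3) × (5.3 - 6)/(9 - 6) × (5.3 - 12)/(9 - 12) = -0.199759
L_3(5.3) = (5.3 - 3)/(12 - 3) × (5.3 - 6)/(12 - 6) × (5.3 - 9)/(12 - 9) = 0.036772

P(5.3) = 8×L_0(5.3) + (-4)×L_1(5.3) + 17×L_2(5.3) + (-6)×L_3(5.3)
P(5.3) = -6.983080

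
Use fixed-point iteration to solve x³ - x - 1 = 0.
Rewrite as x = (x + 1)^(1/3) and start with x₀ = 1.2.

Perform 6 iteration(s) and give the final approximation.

Equation: x³ - x - 1 = 0
Fixed-point form: x = (x + 1)^(1/3)
x₀ = 1.2

x_1 = g(1.200000) = 1.300591
x_2 = g(1.300591) = 1.320119
x_3 = g(1.320119) = 1.323844
x_4 = g(1.323844) = 1.324552
x_5 = g(1.324552) = 1.324686
x_6 = g(1.324686) = 1.324712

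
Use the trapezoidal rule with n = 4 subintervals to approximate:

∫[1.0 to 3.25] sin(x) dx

f(x) = sin(x)
a = 1.0, b = 3.25, n = 4
h = (b - a)/n = 0.562500

Trapezoidal rule: (h/2)[f(x₀) + 2f(x₁) + 2f(x₂) + ... + f(xₙ)]

x_0 = 1.0000, f(x_0) = 0.841471, coefficient = 1
x_1 = 1.5625, f(x_1) = 0.999966, coefficient = 2
x_2 = 2.1250, f(x_2) = 0.850320, coefficient = 2
x_3 = 2.6875, f(x_3) = 0.438647, coefficient = 2
x_4 = 3.2500, f(x_4) = -0.108195, coefficient = 1

I ≈ (0.562500/2) × 5.311141 = 1.493758
Exact value: 1.534432
Error: 0.040674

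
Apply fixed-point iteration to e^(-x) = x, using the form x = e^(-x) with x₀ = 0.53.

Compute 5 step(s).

Equation: e^(-x) = x
Fixed-point form: x = e^(-x)
x₀ = 0.53

x_1 = g(0.530000) = 0.588605
x_2 = g(0.588605) = 0.555101
x_3 = g(0.555101) = 0.574014
x_4 = g(0.574014) = 0.563260
x_5 = g(0.563260) = 0.569350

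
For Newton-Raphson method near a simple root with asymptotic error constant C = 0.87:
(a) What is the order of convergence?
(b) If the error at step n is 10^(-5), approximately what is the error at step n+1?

(a) Newton-Raphson has quadratic (order 2) convergence near simple roots.
    This means |e_{n+1}| ≈ C|e_n|².

(b) With |e_n| = 10^(-5) and C = 0.87:
    |e_{n+1}| ≈ 0.87 × (10^(-5))² = 0.87 × 10^(-10)

(a) 2 (quadratic); (b) |e_{n+1}| ≈ 8.700e-11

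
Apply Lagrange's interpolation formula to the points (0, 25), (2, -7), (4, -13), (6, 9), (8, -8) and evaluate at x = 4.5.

Lagrange interpolation formula:
P(x) = Σ yᵢ × Lᵢ(x)
where Lᵢ(x) = Π_{j≠i} (x - xⱼ)/(xᵢ - xⱼ)

L_0(4.5) = (4.5 - 2)/(0 - 2) × (4.5 - 4)/(0 - 4) × (4.5 - 6)/(0 - 6) × (4.5 - 8)/(0 - 8) = 0.017090
L_1(4.5) = (4.5 - 0)/(2 - 0) × (4.5 - 4)/(2 - 4) × (4.5 - 6)/(2 - 6) × (4.5 - 8)/(2 - 8) = -0.123047
L_2(4.5) = (4.5 - 0)/(4 - 0) × (4.5 - 2)/(4 - 2) × (4.5 - 6)/(4 - 6) × (4.5 - 8)/(4 - 8) = 0.922852
L_3(4.5) = (4.5 - 0)/(6 - 0) × (4.5 - 2)/(6 - 2) × (4.5 - 4)/(6 - 4) × (4.5 - 8)/(6 - 8) = 0.205078
L_4(4.5) = (4.5 - 0)/(8 - 0) × (4.5 - 2)/(8 - 2) × (4.5 - 4)/(8 - 4) × (4.5 - 6)/(8 - 6) = -0.021973

P(4.5) = 25×L_0(4.5) + (-7)×L_1(4.5) + (-13)×L_2(4.5) + 9×L_3(4.5) + (-8)×L_4(4.5)
P(4.5) = -8.687012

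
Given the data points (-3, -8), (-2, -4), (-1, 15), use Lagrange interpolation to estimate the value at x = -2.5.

Lagrange interpolation formula:
P(x) = Σ yᵢ × Lᵢ(x)
where Lᵢ(x) = Π_{j≠i} (x - xⱼ)/(xᵢ - xⱼ)

L_0(-2.5) = (-2.5 - (-2))/(-3 - (-2)) × (-2.5 - (-1))/(-3 - (-1)) = 0.375000
L_1(-2.5) = (-2.5 - (-3))/(-2 - (-3)) × (-2.5 - (-1))/(-2 - (-1)) = 0.750000
L_2(-2.5) = (-2.5 - (-3))/(-1 - (-3)) × (-2.5 - (-2))/(-1 - (-2)) = -0.125000

P(-2.5) = (-8)×L_0(-2.5) + (-4)×L_1(-2.5) + 15×L_2(-2.5)
P(-2.5) = -7.875000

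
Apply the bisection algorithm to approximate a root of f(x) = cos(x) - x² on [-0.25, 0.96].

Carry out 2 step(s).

f(x) = cos(x) - x²
Initial interval: [-0.25, 0.96]

Iteration 1:
  c_1 = (-0.250000 + 0.960000)/2 = 0.355000
  f(c_1) = f(0.355000) = 0.811621
  f(a) × f(c) ≥ 0, new interval: [0.355000, 0.960000]
Iteration 2:
  c_2 = (0.355000 + 0.960000)/2 = 0.657500
  f(c_2) = f(0.657500) = 0.359216
  f(a) × f(c) ≥ 0, new interval: [0.657500, 0.960000]

After 2 iteration(s), the approximation is c_2 = 0.657500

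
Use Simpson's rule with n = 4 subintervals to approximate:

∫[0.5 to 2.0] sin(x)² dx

f(x) = sin(x)²
a = 0.5, b = 2.0, n = 4
h = (b - a)/n = 0.375000

Simpson's rule: (h/3)[f(x₀) + 4f(x₁) + 2f(x₂) + ... + f(xₙ)]

x_0 = 0.5000, f(x_0) = 0.229849, coefficient = 1
x_1 = 0.8750, f(x_1) = 0.589123, coefficient = 4
x_2 = 1.2500, f(x_2) = 0.900572, coefficient = 2
x_3 = 1.6250, f(x_3) = 0.997065, coefficient = 4
x_4 = 2.0000, f(x_4) = 0.826822, coefficient = 1

I ≈ (0.375000/3) × 9.202566 = 1.150321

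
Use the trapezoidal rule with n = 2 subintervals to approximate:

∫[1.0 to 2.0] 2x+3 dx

f(x) = 2x+3
a = 1.0, b = 2.0, n = 2
h = (b - a)/n = 0.500000

Trapezoidal rule: (h/2)[f(x₀) + 2f(x₁) + 2f(x₂) + ... + f(xₙ)]

x_0 = 1.0000, f(x_0) = 5.000000, coefficient = 1
x_1 = 1.5000, f(x_1) = 6.000000, coefficient = 2
x_2 = 2.0000, f(x_2) = 7.000000, coefficient = 1

I ≈ (0.500000/2) × 24.000000 = 6.000000
Exact value: 6.000000
Error: 0.000000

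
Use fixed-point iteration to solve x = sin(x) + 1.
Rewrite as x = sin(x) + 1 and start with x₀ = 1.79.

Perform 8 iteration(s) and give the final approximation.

Equation: x = sin(x) + 1
Fixed-point form: x = sin(x) + 1
x₀ = 1.79

x_1 = g(1.790000) = 1.976071
x_2 = g(1.976071) = 1.918994
x_3 = g(1.918994) = 1.939989
x_4 = g(1.939989) = 1.932619
x_5 = g(1.932619) = 1.935253
x_6 = g(1.935253) = 1.934317
x_7 = g(1.934317) = 1.934651
x_8 = g(1.934651) = 1.934532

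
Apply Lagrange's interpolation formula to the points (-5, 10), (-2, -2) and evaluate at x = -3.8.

Lagrange interpolation formula:
P(x) = Σ yᵢ × Lᵢ(x)
where Lᵢ(x) = Π_{j≠i} (x - xⱼ)/(xᵢ - xⱼ)

L_0(-3.8) = (-3.8 - (-2))/(-5 - (-2)) = 0.600000
L_1(-3.8) = (-3.8 - (-5))/(-2 - (-5)) = 0.400000

P(-3.8) = 10×L_0(-3.8) + (-2)×L_1(-3.8)
P(-3.8) = 5.200000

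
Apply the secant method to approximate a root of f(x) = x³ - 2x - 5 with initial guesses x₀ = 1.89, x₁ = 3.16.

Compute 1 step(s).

f(x) = x³ - 2x - 5
x₀ = 1.89, x₁ = 3.16

Secant formula: x_{n+1} = x_n - f(x_n)(x_n - x_{n-1})/(f(x_n) - f(x_{n-1}))

Iteration 1:
  f(1.890000) = -2.028731
  f(3.160000) = 20.234496
  x_2 = 3.160000 - 20.234496×(3.160000 - 1.890000)/(20.234496 - (-2.028731))
       = 2.005728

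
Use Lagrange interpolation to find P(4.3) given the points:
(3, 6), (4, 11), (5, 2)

Lagrange interpolation formula:
P(x) = Σ yᵢ × Lᵢ(x)
where Lᵢ(x) = Π_{j≠i} (x - xⱼ)/(xᵢ - xⱼ)

L_0(4.3) = (4.3 - 4)/(3 - 4) × (4.3 - 5)/(3 - 5) = -0.105000
L_1(4.3) = (4.3 - 3)/(4 - 3) × (4.3 - 5)/(4 - 5) = 0.910000
L_2(4.3) = (4.3 - 3)/(5 - 3) × (4.3 - 4)/(5 - 4) = 0.195000

P(4.3) = 6×L_0(4.3) + 11×L_1(4.3) + 2×L_2(4.3)
P(4.3) = 9.770000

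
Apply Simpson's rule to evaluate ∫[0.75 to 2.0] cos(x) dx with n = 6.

f(x) = cos(x)
a = 0.75, b = 2.0, n = 6
h = (b - a)/n = 0.208333

Simpson's rule: (h/3)[f(x₀) + 4f(x₁) + 2f(x₂) + ... + f(xₙ)]

x_0 = 0.7500, f(x_0) = 0.731689, coefficient = 1
x_1 = 0.9583, f(x_1) = 0.574885, coefficient = 4
x_2 = 1.1667, f(x_2) = 0.393219, coefficient = 2
x_3 = 1.3750, f(x_3) = 0.194548, coefficient = 4
x_4 = 1.5833, f(x_4) = -0.012537, coefficient = 2
x_5 = 1.7917, f(x_5) = -0.219079, coefficient = 4
x_6 = 2.0000, f(x_6) = -0.416147, coefficient = 1

I ≈ (0.208333/3) × 3.278319 = 0.227661
Exact value: 0.227659
Error: 0.000002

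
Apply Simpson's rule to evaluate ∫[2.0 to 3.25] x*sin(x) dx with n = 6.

f(x) = x*sin(x)
a = 2.0, b = 3.25, n = 6
h = (b - a)/n = 0.208333

Simpson's rule: (h/3)[f(x₀) + 4f(x₁) + 2f(x₂) + ... + f(xₙ)]

x_0 = 2.0000, f(x_0) = 1.818595, coefficient = 1
x_1 = 2.2083, f(x_1) = 1.774538, coefficient = 4
x_2 = 2.4167, f(x_2) = 1.602443, coefficient = 2
x_3 = 2.6250, f(x_3) = 1.296541, coefficient = 4
x_4 = 2.8333, f(x_4) = 0.859635, coefficient = 2
x_5 = 3.0417, f(x_5) = 0.303436, coefficient = 4
x_6 = 3.2500, f(x_6) = -0.351634, coefficient = 1

I ≈ (0.208333/3) × 19.889174 = 1.381193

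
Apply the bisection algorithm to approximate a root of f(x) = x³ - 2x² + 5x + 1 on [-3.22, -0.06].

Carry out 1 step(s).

f(x) = x³ - 2x² + 5x + 1
Initial interval: [-3.22, -0.06]

Iteration 1:
  c_1 = (-3.220000 + (-0.060000))/2 = -1.640000
  f(c_1) = f(-1.640000) = -16.990144
  f(a) × f(c) ≥ 0, new interval: [-1.640000, -0.060000]

After 1 iteration(s), the approximation is c_1 = -1.640000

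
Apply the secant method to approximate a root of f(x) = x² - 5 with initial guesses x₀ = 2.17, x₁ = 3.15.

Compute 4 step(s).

f(x) = x² - 5
x₀ = 2.17, x₁ = 3.15

Secant formula: x_{n+1} = x_n - f(x_n)(x_n - x_{n-1})/(f(x_n) - f(x_{n-1}))

Iteration 1:
  f(2.170000) = -0.291100
  f(3.150000) = 4.922500
  x_2 = 3.150000 - 4.922500×(3.150000 - 2.170000)/(4.922500 - (-0.291100))
       = 2.224718
Iteration 2:
  f(3.150000) = 4.922500
  f(2.224718) = -0.050630
  x_3 = 2.224718 - (-0.050630)×(2.224718 - 3.150000)/(-0.050630 - 4.922500)
       = 2.234138
Iteration 3:
  f(2.224718) = -0.050630
  f(2.234138) = -0.008627
  x_4 = 2.234138 - (-0.008627)×(2.234138 - 2.224718)/(-0.008627 - (-0.050630))
       = 2.236073
Iteration 4:
  f(2.234138) = -0.008627
  f(2.236073) = 0.000022
  x_5 = 2.236073 - 0.000022×(2.236073 - 2.234138)/(0.000022 - (-0.008627))
       = 2.236068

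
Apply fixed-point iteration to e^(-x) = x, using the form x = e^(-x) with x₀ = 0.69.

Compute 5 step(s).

Equation: e^(-x) = x
Fixed-point form: x = e^(-x)
x₀ = 0.69

x_1 = g(0.690000) = 0.501576
x_2 = g(0.501576) = 0.605575
x_3 = g(0.605575) = 0.545760
x_4 = g(0.545760) = 0.579401
x_5 = g(0.579401) = 0.560234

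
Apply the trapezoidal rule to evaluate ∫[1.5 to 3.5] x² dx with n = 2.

f(x) = x²
a = 1.5, b = 3.5, n = 2
h = (b - a)/n = 1.000000

Trapezoidal rule: (h/2)[f(x₀) + 2f(x₁) + 2f(x₂) + ... + f(xₙ)]

x_0 = 1.5000, f(x_0) = 2.250000, coefficient = 1
x_1 = 2.5000, f(x_1) = 6.250000, coefficient = 2
x_2 = 3.5000, f(x_2) = 12.250000, coefficient = 1

I ≈ (1.000000/2) × 27.000000 = 13.500000
Exact value: 13.166667
Error: 0.333333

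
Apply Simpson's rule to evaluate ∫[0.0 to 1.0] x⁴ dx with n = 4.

f(x) = x⁴
a = 0.0, b = 1.0, n = 4
h = (b - a)/n = 0.250000

Simpson's rule: (h/3)[f(x₀) + 4f(x₁) + 2f(x₂) + ... + f(xₙ)]

x_0 = 0.0000, f(x_0) = 0.000000, coefficient = 1
x_1 = 0.2500, f(x_1) = 0.003906, coefficient = 4
x_2 = 0.5000, f(x_2) = 0.062500, coefficient = 2
x_3 = 0.7500, f(x_3) = 0.316406, coefficient = 4
x_4 = 1.0000, f(x_4) = 1.000000, coefficient = 1

I ≈ (0.250000/3) × 2.406250 = 0.200521
Exact value: 0.200000
Error: 0.000521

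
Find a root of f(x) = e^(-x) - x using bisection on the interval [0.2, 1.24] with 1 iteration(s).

f(x) = e^(-x) - x
Initial interval: [0.2, 1.24]

Iteration 1:
  c_1 = (0.200000 + 1.240000)/2 = 0.720000
  f(c_1) = f(0.720000) = -0.233248
  f(a) × f(c) < 0, new interval: [0.200000, 0.720000]

After 1 iteration(s), the approximation is c_1 = 0.720000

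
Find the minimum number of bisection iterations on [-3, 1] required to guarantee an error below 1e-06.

We need (b-a)/2^n ≤ 1e-06
(1 - (-3))/2^n ≤ 1e-06
4/2^n ≤ 1e-06
2^n ≥ 4000000
n ≥ log₂(4000000) = 21.93
n ≥ 22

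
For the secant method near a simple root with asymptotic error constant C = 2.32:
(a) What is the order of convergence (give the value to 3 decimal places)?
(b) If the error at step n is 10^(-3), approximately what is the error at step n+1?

(a) Secant method has superlinear convergence with order φ = (1+√5)/2 ≈ 1.618.
    This means |e_{n+1}| ≈ C|e_n|^1.618.

(b) With |e_n| = 10^(-3) and C = 2.32:
    |e_{n+1}| ≈ 2.32 × (10^(-3))^1.618 = 2.32 × 10^(-4.85)

(a) ≈ 1.618 (golden ratio); (b) |e_{n+1}| ≈ 3.246e-05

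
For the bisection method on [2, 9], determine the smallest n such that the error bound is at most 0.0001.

We need (b-a)/2^n ≤ 0.0001
(9 - 2)/2^n ≤ 0.0001
7/2^n ≤ 0.0001
2^n ≥ 70000
n ≥ log₂(70000) = 16.10
n ≥ 17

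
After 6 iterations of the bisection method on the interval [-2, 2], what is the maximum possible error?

Bisection error bound: |error| ≤ (b-a)/2^n
|error| ≤ (2 - (-2))/2^6 = 4/2^6
|error| ≤ 0.0625000000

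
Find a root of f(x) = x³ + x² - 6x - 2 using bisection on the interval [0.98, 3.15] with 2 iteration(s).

f(x) = x³ + x² - 6x - 2
Initial interval: [0.98, 3.15]

Iteration 1:
  c_1 = (0.980000 + 3.150000)/2 = 2.065000
  f(c_1) = f(2.065000) = -1.320150
  f(a) × f(c) ≥ 0, new interval: [2.065000, 3.150000]
Iteration 2:
  c_2 = (2.065000 + 3.150000)/2 = 2.607500
  f(c_2) = f(2.607500) = 6.882595
  f(a) × f(c) < 0, new interval: [2.065000, 2.607500]

After 2 iteration(s), the approximation is c_2 = 2.607500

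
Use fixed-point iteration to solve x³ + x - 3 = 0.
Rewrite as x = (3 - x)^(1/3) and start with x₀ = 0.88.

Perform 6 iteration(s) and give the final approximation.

Equation: x³ + x - 3 = 0
Fixed-point form: x = (3 - x)^(1/3)
x₀ = 0.88

x_1 = g(0.880000) = 1.284632
x_2 = g(1.284632) = 1.197069
x_3 = g(1.197069) = 1.217100
x_4 = g(1.217100) = 1.212576
x_5 = g(1.212576) = 1.213601
x_6 = g(1.213601) = 1.213369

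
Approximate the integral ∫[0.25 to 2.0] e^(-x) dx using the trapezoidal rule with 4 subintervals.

f(x) = e^(-x)
a = 0.25, b = 2.0, n = 4
h = (b - a)/n = 0.437500

Trapezoidal rule: (h/2)[f(x₀) + 2f(x₁) + 2f(x₂) + ... + f(xₙ)]

x_0 = 0.2500, f(x_0) = 0.778801, coefficient = 1
x_1 = 0.6875, f(x_1) = 0.502832, coefficient = 2
x_2 = 1.1250, f(x_2) = 0.324652, coefficient = 2
x_3 = 1.5625, f(x_3) = 0.209611, coefficient = 2
x_4 = 2.0000, f(x_4) = 0.135335, coefficient = 1

I ≈ (0.437500/2) × 2.988327 = 0.653697
Exact value: 0.643465
Error: 0.010231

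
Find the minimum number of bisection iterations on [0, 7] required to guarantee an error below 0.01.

We need (b-a)/2^n ≤ 0.01
(7 - 0)/2^n ≤ 0.01
7/2^n ≤ 0.01
2^n ≥ 700
n ≥ log₂(700) = 9.45
n ≥ 10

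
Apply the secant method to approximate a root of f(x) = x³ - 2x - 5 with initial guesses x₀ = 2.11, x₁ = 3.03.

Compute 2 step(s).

f(x) = x³ - 2x - 5
x₀ = 2.11, x₁ = 3.03

Secant formula: x_{n+1} = x_n - f(x_n)(x_n - x_{n-1})/(f(x_n) - f(x_{n-1}))

Iteration 1:
  f(2.110000) = 0.173931
  f(3.030000) = 16.758127
  x_2 = 3.030000 - 16.758127×(3.030000 - 2.110000)/(16.758127 - 0.173931)
       = 2.100351
Iteration 2:
  f(3.030000) = 16.758127
  f(2.100351) = 0.064945
  x_3 = 2.100351 - 0.064945×(2.100351 - 3.030000)/(0.064945 - 16.758127)
       = 2.096734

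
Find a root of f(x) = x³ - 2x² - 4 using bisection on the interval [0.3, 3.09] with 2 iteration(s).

f(x) = x³ - 2x² - 4
Initial interval: [0.3, 3.09]

Iteration 1:
  c_1 = (0.300000 + 3.090000)/2 = 1.695000
  f(c_1) = f(1.695000) = -4.876273
  f(a) × f(c) ≥ 0, new interval: [1.695000, 3.090000]
Iteration 2:
  c_2 = (1.695000 + 3.090000)/2 = 2.392500
  f(c_2) = f(2.392500) = -1.753308
  f(a) × f(c) ≥ 0, new interval: [2.392500, 3.090000]

After 2 iteration(s), the approximation is c_2 = 2.392500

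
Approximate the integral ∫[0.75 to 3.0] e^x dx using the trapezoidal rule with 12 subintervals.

f(x) = e^x
a = 0.75, b = 3.0, n = 12
h = (b - a)/n = 0.187500

Trapezoidal rule: (h/2)[f(x₀) + 2f(x₁) + 2f(x₂) + ... + f(xₙ)]

x_0 = 0.7500, f(x_0) = 2.117000, coefficient = 1
x_1 = 0.9375, f(x_1) = 2.553589, coefficient = 2
x_2 = 1.1250, f(x_2) = 3.080217, coefficient = 2
x_3 = 1.3125, f(x_3) = 3.715451, coefficient = 2
x_4 = 1.5000, f(x_4) = 4.481689, coefficient = 2
x_5 = 1.6875, f(x_5) = 5.405949, coefficient = 2
x_6 = 1.8750, f(x_6) = 6.520819, coefficient = 2
x_7 = 2.0625, f(x_7) = 7.865609, coefficient = 2
x_8 = 2.2500, f(x_8) = 9.487736, coefficient = 2
x_9 = 2.4375, f(x_9) = 11.444394, coefficient = 2
x_10 = 2.6250, f(x_10) = 13.804574, coefficient = 2
x_11 = 2.8125, f(x_11) = 16.651495, coefficient = 2
x_12 = 3.0000, f(x_12) = 20.085537, coefficient = 1

I ≈ (0.187500/2) × 192.225582 = 18.021148
Exact value: 17.968537
Error: 0.052611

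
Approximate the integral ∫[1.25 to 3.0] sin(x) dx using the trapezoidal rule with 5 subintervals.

f(x) = sin(x)
a = 1.25, b = 3.0, n = 5
h = (b - a)/n = 0.350000

Trapezoidal rule: (h/2)[f(x₀) + 2f(x₁) + 2f(x₂) + ... + f(xₙ)]

x_0 = 1.2500, f(x_0) = 0.948985, coefficient = 1
x_1 = 1.6000, f(x_1) = 0.999574, coefficient = 2
x_2 = 1.9500, f(x_2) = 0.928960, coefficient = 2
x_3 = 2.3000, f(x_3) = 0.745705, coefficient = 2
x_4 = 2.6500, f(x_4) = 0.472031, coefficient = 2
x_5 = 3.0000, f(x_5) = 0.141120, coefficient = 1

I ≈ (0.350000/2) × 7.382643 = 1.291962
Exact value: 1.305315
Error: 0.013352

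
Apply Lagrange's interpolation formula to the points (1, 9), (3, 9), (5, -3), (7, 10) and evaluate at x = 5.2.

Lagrange interpolation formula:
P(x) = Σ yᵢ × Lᵢ(x)
where Lᵢ(x) = Π_{j≠i} (x - xⱼ)/(xᵢ - xⱼ)

L_0(5.2) = (5.2 - 3)/(1 - 3) × (5.2 - 5)/(1 - 5) × (5.2 - 7)/(1 - 7) = 0.016500
L_1(5.2) = (5.2 - 1)/(3 - 1) × (5.2 - 5)/(3 - 5) × (5.2 - 7)/(3 - 7) = -0.094500
L_2(5.2) = (5.2 - 1)/(5 - 1) × (5.2 - 3)/(5 - 3) × (5.2 - 7)/(5 - 7) = 1.039500
L_3(5.2) = (5.2 - 1)/(7 - 1) × (5.2 - 3)/(7 - 3) × (5.2 - 5)/(7 - 5) = 0.038500

P(5.2) = 9×L_0(5.2) + 9×L_1(5.2) + (-3)×L_2(5.2) + 10×L_3(5.2)
P(5.2) = -3.435500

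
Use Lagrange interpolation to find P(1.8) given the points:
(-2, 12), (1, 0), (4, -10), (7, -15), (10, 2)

Lagrange interpolation formula:
P(x) = Σ yᵢ × Lᵢ(x)
where Lᵢ(x) = Π_{j≠i} (x - xⱼ)/(xᵢ - xⱼ)

L_0(1.8) = (1.8 - 1)/(-2 - 1) × (1.8 - 4)/(-2 - 4) × (1.8 - 7)/(-2 - 7) × (1.8 - 10)/(-2 - 10) = -0.038604
L_1(1.8) = (1.8 - (-2))/(1 - (-2)) × (1.8 - 4)/(1 - 4) × (1.8 - 7)/(1 - 7) × (1.8 - 10)/(1 - 10) = 0.733478
L_2(1.8) = (1.8 - (-2))/(4 - (-2)) × (1.8 - 1)/(4 - 1) × (1.8 - 7)/(4 - 7) × (1.8 - 10)/(4 - 10) = 0.400079
L_3(1.8) = (1.8 - (-2))/(7 - (-2)) × (1.8 - 1)/(7 - 1) × (1.8 - 4)/(7 - 4) × (1.8 - 10)/(7 - 10) = -0.112843
L_4(1.8) = (1.8 - (-2))/(10 - (-2)) × (1.8 - 1)/(10 - 1) × (1.8 - 4)/(10 - 4) × (1.8 - 7)/(10 - 7) = 0.017890

P(1.8) = 12×L_0(1.8) + 0×L_1(1.8) + (-10)×L_2(1.8) + (-15)×L_3(1.8) + 2×L_4(1.8)
P(1.8) = -2.735618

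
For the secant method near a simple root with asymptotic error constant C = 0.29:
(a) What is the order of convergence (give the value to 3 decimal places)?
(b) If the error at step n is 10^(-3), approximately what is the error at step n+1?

(a) Secant method has superlinear convergence with order φ = (1+√5)/2 ≈ 1.618.
    This means |e_{n+1}| ≈ C|e_n|^1.618.

(b) With |e_n| = 10^(-3) and C = 0.29:
    |e_{n+1}| ≈ 0.29 × (10^(-3))^1.618 = 0.29 × 10^(-4.85)

(a) ≈ 1.618 (golden ratio); (b) |e_{n+1}| ≈ 4.058e-06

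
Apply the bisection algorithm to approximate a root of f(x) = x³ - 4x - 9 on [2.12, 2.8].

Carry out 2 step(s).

f(x) = x³ - 4x - 9
Initial interval: [2.12, 2.8]

Iteration 1:
  c_1 = (2.120000 + 2.800000)/2 = 2.460000
  f(c_1) = f(2.460000) = -3.953064
  f(a) × f(c) ≥ 0, new interval: [2.460000, 2.800000]
Iteration 2:
  c_2 = (2.460000 + 2.800000)/2 = 2.630000
  f(c_2) = f(2.630000) = -1.328553
  f(a) × f(c) ≥ 0, new interval: [2.630000, 2.800000]

After 2 iteration(s), the approximation is c_2 = 2.630000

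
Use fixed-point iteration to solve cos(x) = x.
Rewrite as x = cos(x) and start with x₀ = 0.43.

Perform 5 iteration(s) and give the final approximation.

Equation: cos(x) = x
Fixed-point form: x = cos(x)
x₀ = 0.43

x_1 = g(0.430000) = 0.908966
x_2 = g(0.908966) = 0.614562
x_3 = g(0.614562) = 0.817026
x_4 = g(0.817026) = 0.684393
x_5 = g(0.684393) = 0.774803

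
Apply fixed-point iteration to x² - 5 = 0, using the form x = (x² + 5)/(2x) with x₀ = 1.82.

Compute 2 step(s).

Equation: x² - 5 = 0
Fixed-point form: x = (x² + 5)/(2x)
x₀ = 1.82

x_1 = g(1.820000) = 2.283626
x_2 = g(2.283626) = 2.236563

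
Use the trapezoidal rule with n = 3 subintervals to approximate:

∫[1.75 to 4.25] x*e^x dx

f(x) = x*e^x
a = 1.75, b = 4.25, n = 3
h = (b - a)/n = 0.833333

Trapezoidal rule: (h/2)[f(x₀) + 2f(x₁) + 2f(x₂) + ... + f(xₙ)]

x_0 = 1.7500, f(x_0) = 10.070555, coefficient = 1
x_1 = 2.5833, f(x_1) = 34.206439, coefficient = 2
x_2 = 3.4167, f(x_2) = 104.097929, coefficient = 2
x_3 = 4.2500, f(x_3) = 297.948002, coefficient = 1

I ≈ (0.833333/2) × 584.627293 = 243.594705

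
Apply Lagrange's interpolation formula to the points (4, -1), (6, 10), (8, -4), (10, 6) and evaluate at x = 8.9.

Lagrange interpolation formula:
P(x) = Σ yᵢ × Lᵢ(x)
where Lᵢ(x) = Π_{j≠i} (x - xⱼ)/(xᵢ - xⱼ)

L_0(8.9) = (8.9 - 6)/(4 - 6) × (8.9 - 8)/(4 - 8) × (8.9 - 10)/(4 - 10) = 0.059813
L_1(8.9) = (8.9 - 4)/(6 - 4) × (8.9 - 8)/(6 - 8) × (8.9 - 10)/(6 - 10) = -0.303188
L_2(8.9) = (8.9 - 4)/(8 - 4) × (8.9 - 6)/(8 - 6) × (8.9 - 10)/(8 - 10) = 0.976937
L_3(8.9) = (8.9 - 4)/(10 - 4) × (8.9 - 6)/(10 - 6) × (8.9 - 8)/(10 - 8) = 0.266438

P(8.9) = (-1)×L_0(8.9) + 10×L_1(8.9) + (-4)×L_2(8.9) + 6×L_3(8.9)
P(8.9) = -5.400812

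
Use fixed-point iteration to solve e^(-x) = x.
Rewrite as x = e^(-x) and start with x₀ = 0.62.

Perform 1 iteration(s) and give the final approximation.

Equation: e^(-x) = x
Fixed-point form: x = e^(-x)
x₀ = 0.62

x_1 = g(0.620000) = 0.537944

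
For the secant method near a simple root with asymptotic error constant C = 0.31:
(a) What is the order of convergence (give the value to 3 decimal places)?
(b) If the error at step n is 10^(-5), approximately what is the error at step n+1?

(a) Secant method has superlinear convergence with order φ = (1+√5)/2 ≈ 1.618.
    This means |e_{n+1}| ≈ C|e_n|^1.618.

(b) With |e_n| = 10^(-5) and C = 0.31:
    |e_{n+1}| ≈ 0.31 × (10^(-5))^1.618 = 0.31 × 10^(-8.09)

(a) ≈ 1.618 (golden ratio); (b) |e_{n+1}| ≈ 2.519e-09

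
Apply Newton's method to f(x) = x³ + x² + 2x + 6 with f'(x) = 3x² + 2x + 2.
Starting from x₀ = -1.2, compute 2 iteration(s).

f(x) = x³ + x² + 2x + 6
f'(x) = 3x² + 2x + 2
x₀ = -1.2

Newton-Raphson formula: x_{n+1} = x_n - f(x_n)/f'(x_n)

Iteration 1:
  f(-1.200000) = 3.312000
  f'(-1.200000) = 3.920000
  x_1 = -1.200000 - 3.312000/3.920000 = -2.044898
Iteration 2:
  f(-2.044898) = -2.459149
  f'(-2.044898) = 10.455027
  x_2 = -2.044898 - (-2.459149)/10.455027 = -1.809686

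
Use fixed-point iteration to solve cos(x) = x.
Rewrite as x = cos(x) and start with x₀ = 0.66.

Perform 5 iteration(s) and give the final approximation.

Equation: cos(x) = x
Fixed-point form: x = cos(x)
x₀ = 0.66

x_1 = g(0.660000) = 0.789992
x_2 = g(0.789992) = 0.703851
x_3 = g(0.703851) = 0.762356
x_4 = g(0.762356) = 0.723211
x_5 = g(0.723211) = 0.749685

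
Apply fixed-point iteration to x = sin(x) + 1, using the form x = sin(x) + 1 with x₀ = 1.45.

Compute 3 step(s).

Equation: x = sin(x) + 1
Fixed-point form: x = sin(x) + 1
x₀ = 1.45

x_1 = g(1.450000) = 1.992713
x_2 = g(1.992713) = 1.912306
x_3 = g(1.912306) = 1.942250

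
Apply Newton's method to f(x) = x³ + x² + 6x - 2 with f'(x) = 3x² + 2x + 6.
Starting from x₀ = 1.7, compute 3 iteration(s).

f(x) = x³ + x² + 6x - 2
f'(x) = 3x² + 2x + 6
x₀ = 1.7

Newton-Raphson formula: x_{n+1} = x_n - f(x_n)/f'(x_n)

Iteration 1:
  f(1.700000) = 16.003000
  f'(1.700000) = 18.070000
  x_1 = 1.700000 - 16.003000/18.070000 = 0.814388
Iteration 2:
  f(0.814388) = 4.089685
  f'(0.814388) = 9.618463
  x_2 = 0.814388 - 4.089685/9.618463 = 0.389197
Iteration 3:
  f(0.389197) = 0.545612
  f'(0.389197) = 7.232818
  x_3 = 0.389197 - 0.545612/7.232818 = 0.313762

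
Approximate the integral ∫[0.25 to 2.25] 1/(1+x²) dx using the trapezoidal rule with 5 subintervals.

f(x) = 1/(1+x²)
a = 0.25, b = 2.25, n = 5
h = (b - a)/n = 0.400000

Trapezoidal rule: (h/2)[f(x₀) + 2f(x₁) + 2f(x₂) + ... + f(xₙ)]

x_0 = 0.2500, f(x_0) = 0.941176, coefficient = 1
x_1 = 0.6500, f(x_1) = 0.702988, coefficient = 2
x_2 = 1.0500, f(x_2) = 0.475624, coefficient = 2
x_3 = 1.4500, f(x_3) = 0.322321, coefficient = 2
x_4 = 1.8500, f(x_4) = 0.226116, coefficient = 2
x_5 = 2.2500, f(x_5) = 0.164948, coefficient = 1

I ≈ (0.400000/2) × 4.560223 = 0.912045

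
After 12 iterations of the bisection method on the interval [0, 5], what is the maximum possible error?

Bisection error bound: |error| ≤ (b-a)/2^n
|error| ≤ (5 - 0)/2^12 = 5/2^12
|error| ≤ 0.0012207031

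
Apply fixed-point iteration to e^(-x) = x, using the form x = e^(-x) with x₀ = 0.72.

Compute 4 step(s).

Equation: e^(-x) = x
Fixed-point form: x = e^(-x)
x₀ = 0.72

x_1 = g(0.720000) = 0.486752
x_2 = g(0.486752) = 0.614619
x_3 = g(0.614619) = 0.540847
x_4 = g(0.540847) = 0.582255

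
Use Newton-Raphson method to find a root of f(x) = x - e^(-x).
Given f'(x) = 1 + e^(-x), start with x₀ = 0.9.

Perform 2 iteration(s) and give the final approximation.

f(x) = x - e^(-x)
f'(x) = 1 + e^(-x)
x₀ = 0.9

Newton-Raphson formula: x_{n+1} = x_n - f(x_n)/f'(x_n)

Iteration 1:
  f(0.900000) = 0.493430
  f'(0.900000) = 1.406570
  x_1 = 0.900000 - 0.493430/1.406570 = 0.549196
Iteration 2:
  f(0.549196) = -0.028218
  f'(0.549196) = 1.577414
  x_2 = 0.549196 - (-0.028218)/1.577414 = 0.567085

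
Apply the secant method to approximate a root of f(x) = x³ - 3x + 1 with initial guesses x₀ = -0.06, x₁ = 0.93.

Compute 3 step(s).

f(x) = x³ - 3x + 1
x₀ = -0.06, x₁ = 0.93

Secant formula: x_{n+1} = x_n - f(x_n)(x_n - x_{n-1})/(f(x_n) - f(x_{n-1}))

Iteration 1:
  f(-0.060000) = 1.179784
  f(0.930000) = -0.985643
  x_2 = 0.930000 - (-0.985643)×(0.930000 - (-0.060000))/(-0.985643 - 1.179784)
       = 0.479379
Iteration 2:
  f(0.930000) = -0.985643
  f(0.479379) = -0.327974
  x_3 = 0.479379 - (-0.327974)×(0.479379 - 0.930000)/(-0.327974 - (-0.985643))
       = 0.254658
Iteration 3:
  f(0.479379) = -0.327974
  f(0.254658) = 0.252540
  x_4 = 0.254658 - 0.252540×(0.254658 - 0.479379)/(0.252540 - (-0.327974))
       = 0.352418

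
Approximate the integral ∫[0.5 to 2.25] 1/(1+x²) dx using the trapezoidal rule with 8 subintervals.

f(x) = 1/(1+x²)
a = 0.5, b = 2.25, n = 8
h = (b - a)/n = 0.218750

Trapezoidal rule: (h/2)[f(x₀) + 2f(x₁) + 2f(x₂) + ... + f(xₙ)]

x_0 = 0.5000, f(x_0) = 0.800000, coefficient = 1
x_1 = 0.7188, f(x_1) = 0.659369, coefficient = 2
x_2 = 0.9375, f(x_2) = 0.532225, coefficient = 2
x_3 = 1.1562, f(x_3) = 0.427915, coefficient = 2
x_4 = 1.3750, f(x_4) = 0.345946, coefficient = 2
x_5 = 1.5938, f(x_5) = 0.282483, coefficient = 2
x_6 = 1.8125, f(x_6) = 0.233364, coefficient = 2
x_7 = 2.0312, f(x_7) = 0.195085, coefficient = 2
x_8 = 2.2500, f(x_8) = 0.164948, coefficient = 1

I ≈ (0.218750/2) × 6.317719 = 0.691001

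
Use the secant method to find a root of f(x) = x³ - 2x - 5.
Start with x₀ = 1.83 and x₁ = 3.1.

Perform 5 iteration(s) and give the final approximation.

f(x) = x³ - 2x - 5
x₀ = 1.83, x₁ = 3.1

Secant formula: x_{n+1} = x_n - f(x_n)(x_n - x_{n-1})/(f(x_n) - f(x_{n-1}))

Iteration 1:
  f(1.830000) = -2.531513
  f(3.100000) = 18.591000
  x_2 = 3.100000 - 18.591000×(3.100000 - 1.830000)/(18.591000 - (-2.531513))
       = 1.982208
Iteration 2:
  f(3.100000) = 18.591000
  f(1.982208) = -1.176023
  x_3 = 1.982208 - (-1.176023)×(1.982208 - 3.100000)/(-1.176023 - 18.591000)
       = 2.048710
Iteration 3:
  f(1.982208) = -1.176023
  f(2.048710) = -0.498544
  x_4 = 2.048710 - (-0.498544)×(2.048710 - 1.982208)/(-0.498544 - (-1.176023))
       = 2.097648
Iteration 4:
  f(2.048710) = -0.498544
  f(2.097648) = 0.034622
  x_5 = 2.097648 - 0.034622×(2.097648 - 2.048710)/(0.034622 - (-0.498544))
       = 2.094470
Iteration 5:
  f(2.097648) = 0.034622
  f(2.094470) = -0.000908
  x_6 = 2.094470 - (-0.000908)×(2.094470 - 2.097648)/(-0.000908 - 0.034622)
       = 2.094551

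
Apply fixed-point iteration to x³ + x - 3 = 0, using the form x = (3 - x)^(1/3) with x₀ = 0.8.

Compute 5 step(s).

Equation: x³ + x - 3 = 0
Fixed-point form: x = (3 - x)^(1/3)
x₀ = 0.8

x_1 = g(0.800000) = 1.300591
x_2 = g(1.300591) = 1.193345
x_3 = g(1.193345) = 1.217938
x_4 = g(1.217938) = 1.212386
x_5 = g(1.212386) = 1.213644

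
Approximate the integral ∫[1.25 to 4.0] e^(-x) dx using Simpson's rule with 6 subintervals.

f(x) = e^(-x)
a = 1.25, b = 4.0, n = 6
h = (b - a)/n = 0.458333

Simpson's rule: (h/3)[f(x₀) + 4f(x₁) + 2f(x₂) + ... + f(xₙ)]

x_0 = 1.2500, f(x_0) = 0.286505, coefficient = 1
x_1 = 1.7083, f(x_1) = 0.181167, coefficient = 4
x_2 = 2.1667, f(x_2) = 0.114559, coefficient = 2
x_3 = 2.6250, f(x_3) = 0.072440, coefficient = 4
x_4 = 3.0833, f(x_4) = 0.045806, coefficient = 2
x_5 = 3.5417, f(x_5) = 0.028965, coefficient = 4
x_6 = 4.0000, f(x_6) = 0.018316, coefficient = 1

I ≈ (0.458333/3) × 1.755840 = 0.268253
Exact value: 0.268189
Error: 0.000064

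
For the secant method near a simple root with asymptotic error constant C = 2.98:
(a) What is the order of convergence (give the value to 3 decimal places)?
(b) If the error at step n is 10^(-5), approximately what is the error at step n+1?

(a) Secant method has superlinear convergence with order φ = (1+√5)/2 ≈ 1.618.
    This means |e_{n+1}| ≈ C|e_n|^1.618.

(b) With |e_n| = 10^(-5) and C = 2.98:
    |e_{n+1}| ≈ 2.98 × (10^(-5))^1.618 = 2.98 × 10^(-8.09)

(a) ≈ 1.618 (golden ratio); (b) |e_{n+1}| ≈ 2.421e-08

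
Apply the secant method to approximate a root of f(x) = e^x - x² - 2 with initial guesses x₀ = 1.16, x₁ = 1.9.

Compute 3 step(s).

f(x) = e^x - x² - 2
x₀ = 1.16, x₁ = 1.9

Secant formula: x_{n+1} = x_n - f(x_n)(x_n - x_{n-1})/(f(x_n) - f(x_{n-1}))

Iteration 1:
  f(1.160000) = -0.155667
  f(1.900000) = 1.075894
  x_2 = 1.900000 - 1.075894×(1.900000 - 1.160000)/(1.075894 - (-0.155667))
       = 1.253534
Iteration 2:
  f(1.900000) = 1.075894
  f(1.253534) = -0.068647
  x_3 = 1.253534 - (-0.068647)×(1.253534 - 1.900000)/(-0.068647 - 1.075894)
       = 1.292308
Iteration 3:
  f(1.253534) = -0.068647
  f(1.292308) = -0.028879
  x_4 = 1.292308 - (-0.028879)×(1.292308 - 1.253534)/(-0.028879 - (-0.068647))
       = 1.320465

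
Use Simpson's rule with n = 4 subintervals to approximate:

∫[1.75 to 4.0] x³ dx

f(x) = x³
a = 1.75, b = 4.0, n = 4
h = (b - a)/n = 0.562500

Simpson's rule: (h/3)[f(x₀) + 4f(x₁) + 2f(x₂) + ... + f(xₙ)]

x_0 = 1.7500, f(x_0) = 5.359375, coefficient = 1
x_1 = 2.3125, f(x_1) = 12.366455, coefficient = 4
x_2 = 2.8750, f(x_2) = 23.763672, coefficient = 2
x_3 = 3.4375, f(x_3) = 40.618896, coefficient = 4
x_4 = 4.0000, f(x_4) = 64.000000, coefficient = 1

I ≈ (0.562500/3) × 328.828125 = 61.655273
Exact value: 61.655273
Error: 0.000000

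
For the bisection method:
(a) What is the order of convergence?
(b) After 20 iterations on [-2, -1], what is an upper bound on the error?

(a) Bisection has linear (order 1) convergence; the error is halved each step.

(b) Error bound = (b-a)/2^n = (-1 - (-2))/2^{20}
    = 1/2^{20}

(a) 1 (linear); (b) error ≤ 9.54e-07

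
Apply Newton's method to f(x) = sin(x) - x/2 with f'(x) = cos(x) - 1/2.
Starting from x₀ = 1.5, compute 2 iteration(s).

f(x) = sin(x) - x/2
f'(x) = cos(x) - 1/2
x₀ = 1.5

Newton-Raphson formula: x_{n+1} = x_n - f(x_n)/f'(x_n)

Iteration 1:
  f(1.500000) = 0.247495
  f'(1.500000) = -0.429263
  x_1 = 1.500000 - 0.247495/(-0.429263) = 2.076558
Iteration 2:
  f(2.076558) = -0.163473
  f'(2.076558) = -0.984474
  x_2 = 2.076558 - (-0.163473)/(-0.984474) = 1.910507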